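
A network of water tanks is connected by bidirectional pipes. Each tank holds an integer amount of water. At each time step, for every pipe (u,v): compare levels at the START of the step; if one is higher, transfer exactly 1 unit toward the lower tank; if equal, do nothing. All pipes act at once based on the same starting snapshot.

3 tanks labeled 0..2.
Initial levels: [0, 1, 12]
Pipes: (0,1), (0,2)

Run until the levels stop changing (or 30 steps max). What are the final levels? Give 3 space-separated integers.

Step 1: flows [1->0,2->0] -> levels [2 0 11]
Step 2: flows [0->1,2->0] -> levels [2 1 10]
Step 3: flows [0->1,2->0] -> levels [2 2 9]
Step 4: flows [0=1,2->0] -> levels [3 2 8]
Step 5: flows [0->1,2->0] -> levels [3 3 7]
Step 6: flows [0=1,2->0] -> levels [4 3 6]
Step 7: flows [0->1,2->0] -> levels [4 4 5]
Step 8: flows [0=1,2->0] -> levels [5 4 4]
Step 9: flows [0->1,0->2] -> levels [3 5 5]
Step 10: flows [1->0,2->0] -> levels [5 4 4]
  -> period-2 cycle: step 10 state = step 8 state; never stabilizes
  -> state at step 30: (30-8) mod 2 = 0, same as step 8 -> [5 4 4]

Answer: 5 4 4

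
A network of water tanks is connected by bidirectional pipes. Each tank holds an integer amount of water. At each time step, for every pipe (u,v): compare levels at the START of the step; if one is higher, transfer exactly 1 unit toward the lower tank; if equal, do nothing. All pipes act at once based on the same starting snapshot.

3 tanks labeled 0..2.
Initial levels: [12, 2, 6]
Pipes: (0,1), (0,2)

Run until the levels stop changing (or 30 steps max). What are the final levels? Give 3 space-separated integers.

Step 1: flows [0->1,0->2] -> levels [10 3 7]
Step 2: flows [0->1,0->2] -> levels [8 4 8]
Step 3: flows [0->1,0=2] -> levels [7 5 8]
Step 4: flows [0->1,2->0] -> levels [7 6 7]
Step 5: flows [0->1,0=2] -> levels [6 7 7]
Step 6: flows [1->0,2->0] -> levels [8 6 6]
Step 7: flows [0->1,0->2] -> levels [6 7 7]
  -> period-2 cycle: step 7 state = step 5 state; never stabilizes
  -> state at step 30: (30-5) mod 2 = 1, same as step 6 -> [8 6 6]

Answer: 8 6 6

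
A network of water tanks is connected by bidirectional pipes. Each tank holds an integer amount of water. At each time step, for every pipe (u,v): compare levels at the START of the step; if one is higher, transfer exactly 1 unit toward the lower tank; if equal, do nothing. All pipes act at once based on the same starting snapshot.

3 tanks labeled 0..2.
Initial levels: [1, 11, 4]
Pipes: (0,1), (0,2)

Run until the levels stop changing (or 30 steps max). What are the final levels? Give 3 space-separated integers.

Step 1: flows [1->0,2->0] -> levels [3 10 3]
Step 2: flows [1->0,0=2] -> levels [4 9 3]
Step 3: flows [1->0,0->2] -> levels [4 8 4]
Step 4: flows [1->0,0=2] -> levels [5 7 4]
Step 5: flows [1->0,0->2] -> levels [5 6 5]
Step 6: flows [1->0,0=2] -> levels [6 5 5]
Step 7: flows [0->1,0->2] -> levels [4 6 6]
Step 8: flows [1->0,2->0] -> levels [6 5 5]
  -> period-2 cycle: step 8 state = step 6 state; never stabilizes
  -> state at step 30: (30-6) mod 2 = 0, same as step 6 -> [6 5 5]

Answer: 6 5 5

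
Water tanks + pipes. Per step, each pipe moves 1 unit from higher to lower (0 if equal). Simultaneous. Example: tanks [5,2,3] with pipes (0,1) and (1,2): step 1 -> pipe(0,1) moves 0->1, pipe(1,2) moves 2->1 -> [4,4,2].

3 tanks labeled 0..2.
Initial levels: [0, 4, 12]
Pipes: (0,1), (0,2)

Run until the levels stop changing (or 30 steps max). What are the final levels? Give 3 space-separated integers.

Step 1: flows [1->0,2->0] -> levels [2 3 11]
Step 2: flows [1->0,2->0] -> levels [4 2 10]
Step 3: flows [0->1,2->0] -> levels [4 3 9]
Step 4: flows [0->1,2->0] -> levels [4 4 8]
Step 5: flows [0=1,2->0] -> levels [5 4 7]
Step 6: flows [0->1,2->0] -> levels [5 5 6]
Step 7: flows [0=1,2->0] -> levels [6 5 5]
Step 8: flows [0->1,0->2] -> levels [4 6 6]
Step 9: flows [1->0,2->0] -> levels [6 5 5]
  -> period-2 cycle: step 9 state = step 7 state; never stabilizes
  -> state at step 30: (30-7) mod 2 = 1, same as step 8 -> [4 6 6]

Answer: 4 6 6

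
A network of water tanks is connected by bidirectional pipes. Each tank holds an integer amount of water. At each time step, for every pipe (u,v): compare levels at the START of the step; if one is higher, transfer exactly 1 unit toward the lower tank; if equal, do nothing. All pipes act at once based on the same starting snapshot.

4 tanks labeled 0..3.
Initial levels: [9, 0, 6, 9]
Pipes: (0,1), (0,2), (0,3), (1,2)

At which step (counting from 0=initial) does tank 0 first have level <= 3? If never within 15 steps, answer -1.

Step 1: flows [0->1,0->2,0=3,2->1] -> levels [7 2 6 9]
Step 2: flows [0->1,0->2,3->0,2->1] -> levels [6 4 6 8]
Step 3: flows [0->1,0=2,3->0,2->1] -> levels [6 6 5 7]
Step 4: flows [0=1,0->2,3->0,1->2] -> levels [6 5 7 6]
Step 5: flows [0->1,2->0,0=3,2->1] -> levels [6 7 5 6]
Step 6: flows [1->0,0->2,0=3,1->2] -> levels [6 5 7 6]
  -> period-2 cycle (repeats step 4); tank 0 never drops to <=3
Tank 0 never reaches <=3 within 15 steps

Answer: -1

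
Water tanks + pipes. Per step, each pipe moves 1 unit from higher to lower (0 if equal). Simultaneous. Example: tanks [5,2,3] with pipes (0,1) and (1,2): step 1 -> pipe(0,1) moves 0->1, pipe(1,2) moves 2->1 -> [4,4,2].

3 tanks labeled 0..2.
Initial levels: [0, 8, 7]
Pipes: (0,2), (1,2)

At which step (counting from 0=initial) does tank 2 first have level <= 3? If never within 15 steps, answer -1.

Step 1: flows [2->0,1->2] -> levels [1 7 7]
Step 2: flows [2->0,1=2] -> levels [2 7 6]
Step 3: flows [2->0,1->2] -> levels [3 6 6]
Step 4: flows [2->0,1=2] -> levels [4 6 5]
Step 5: flows [2->0,1->2] -> levels [5 5 5]
Step 6: flows [0=2,1=2] -> levels [5 5 5]
  -> stable; tank 2 stays at 5 > 3
Tank 2 never reaches <=3 within 15 steps

Answer: -1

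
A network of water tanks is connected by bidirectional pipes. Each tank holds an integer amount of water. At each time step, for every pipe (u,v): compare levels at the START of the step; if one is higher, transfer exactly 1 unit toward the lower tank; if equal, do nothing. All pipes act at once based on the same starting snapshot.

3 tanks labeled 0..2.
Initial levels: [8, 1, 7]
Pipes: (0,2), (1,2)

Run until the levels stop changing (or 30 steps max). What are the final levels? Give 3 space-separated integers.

Answer: 6 6 4

Derivation:
Step 1: flows [0->2,2->1] -> levels [7 2 7]
Step 2: flows [0=2,2->1] -> levels [7 3 6]
Step 3: flows [0->2,2->1] -> levels [6 4 6]
Step 4: flows [0=2,2->1] -> levels [6 5 5]
Step 5: flows [0->2,1=2] -> levels [5 5 6]
Step 6: flows [2->0,2->1] -> levels [6 6 4]
Step 7: flows [0->2,1->2] -> levels [5 5 6]
  -> period-2 cycle: step 7 state = step 5 state; never stabilizes
  -> state at step 30: (30-5) mod 2 = 1, same as step 6 -> [6 6 4]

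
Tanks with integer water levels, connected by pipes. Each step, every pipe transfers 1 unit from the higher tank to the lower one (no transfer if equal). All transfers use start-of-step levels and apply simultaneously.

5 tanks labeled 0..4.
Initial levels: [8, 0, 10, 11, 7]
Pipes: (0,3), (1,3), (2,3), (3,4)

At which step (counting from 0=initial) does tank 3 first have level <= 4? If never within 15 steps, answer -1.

Step 1: flows [3->0,3->1,3->2,3->4] -> levels [9 1 11 7 8]
Step 2: flows [0->3,3->1,2->3,4->3] -> levels [8 2 10 9 7]
Step 3: flows [3->0,3->1,2->3,3->4] -> levels [9 3 9 7 8]
Step 4: flows [0->3,3->1,2->3,4->3] -> levels [8 4 8 9 7]
Step 5: flows [3->0,3->1,3->2,3->4] -> levels [9 5 9 5 8]
Step 6: flows [0->3,1=3,2->3,4->3] -> levels [8 5 8 8 7]
Step 7: flows [0=3,3->1,2=3,3->4] -> levels [8 6 8 6 8]
Step 8: flows [0->3,1=3,2->3,4->3] -> levels [7 6 7 9 7]
Step 9: flows [3->0,3->1,3->2,3->4] -> levels [8 7 8 5 8]
Step 10: flows [0->3,1->3,2->3,4->3] -> levels [7 6 7 9 7]
  -> period-2 cycle (repeats step 8); tank 3 never drops to <=4
Tank 3 never reaches <=4 within 15 steps

Answer: -1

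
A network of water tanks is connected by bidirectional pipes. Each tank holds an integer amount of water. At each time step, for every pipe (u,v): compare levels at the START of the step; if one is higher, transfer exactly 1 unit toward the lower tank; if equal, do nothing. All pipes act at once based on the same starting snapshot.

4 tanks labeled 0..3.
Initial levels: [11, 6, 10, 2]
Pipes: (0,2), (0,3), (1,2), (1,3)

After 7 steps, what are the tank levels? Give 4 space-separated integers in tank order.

Step 1: flows [0->2,0->3,2->1,1->3] -> levels [9 6 10 4]
Step 2: flows [2->0,0->3,2->1,1->3] -> levels [9 6 8 6]
Step 3: flows [0->2,0->3,2->1,1=3] -> levels [7 7 8 7]
Step 4: flows [2->0,0=3,2->1,1=3] -> levels [8 8 6 7]
Step 5: flows [0->2,0->3,1->2,1->3] -> levels [6 6 8 9]
Step 6: flows [2->0,3->0,2->1,3->1] -> levels [8 8 6 7]
  -> period-2 cycle: step 6 state = step 4 state
  -> state at step 7: (7-4) mod 2 = 1, same as step 5 -> [6 6 8 9]

Answer: 6 6 8 9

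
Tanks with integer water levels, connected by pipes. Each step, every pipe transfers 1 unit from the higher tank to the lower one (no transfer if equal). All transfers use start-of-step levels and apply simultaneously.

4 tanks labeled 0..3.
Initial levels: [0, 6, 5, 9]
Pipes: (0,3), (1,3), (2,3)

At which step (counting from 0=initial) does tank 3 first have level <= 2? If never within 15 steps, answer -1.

Step 1: flows [3->0,3->1,3->2] -> levels [1 7 6 6]
Step 2: flows [3->0,1->3,2=3] -> levels [2 6 6 6]
Step 3: flows [3->0,1=3,2=3] -> levels [3 6 6 5]
Step 4: flows [3->0,1->3,2->3] -> levels [4 5 5 6]
Step 5: flows [3->0,3->1,3->2] -> levels [5 6 6 3]
Step 6: flows [0->3,1->3,2->3] -> levels [4 5 5 6]
  -> period-2 cycle (repeats step 4); tank 3 never drops to <=2
Tank 3 never reaches <=2 within 15 steps

Answer: -1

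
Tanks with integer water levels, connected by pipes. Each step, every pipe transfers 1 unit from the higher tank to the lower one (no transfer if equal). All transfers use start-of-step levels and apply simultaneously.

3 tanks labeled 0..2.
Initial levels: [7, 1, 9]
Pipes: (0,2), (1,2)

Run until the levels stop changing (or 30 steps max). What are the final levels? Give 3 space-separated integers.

Answer: 5 5 7

Derivation:
Step 1: flows [2->0,2->1] -> levels [8 2 7]
Step 2: flows [0->2,2->1] -> levels [7 3 7]
Step 3: flows [0=2,2->1] -> levels [7 4 6]
Step 4: flows [0->2,2->1] -> levels [6 5 6]
Step 5: flows [0=2,2->1] -> levels [6 6 5]
Step 6: flows [0->2,1->2] -> levels [5 5 7]
Step 7: flows [2->0,2->1] -> levels [6 6 5]
  -> period-2 cycle: step 7 state = step 5 state; never stabilizes
  -> state at step 30: (30-5) mod 2 = 1, same as step 6 -> [5 5 7]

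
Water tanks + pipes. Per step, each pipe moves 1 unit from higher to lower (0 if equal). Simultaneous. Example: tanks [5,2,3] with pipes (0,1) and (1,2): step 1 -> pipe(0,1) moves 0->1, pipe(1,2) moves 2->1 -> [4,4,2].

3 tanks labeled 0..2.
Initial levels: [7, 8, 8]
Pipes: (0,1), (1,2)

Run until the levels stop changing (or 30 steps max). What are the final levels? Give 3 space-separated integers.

Answer: 7 9 7

Derivation:
Step 1: flows [1->0,1=2] -> levels [8 7 8]
Step 2: flows [0->1,2->1] -> levels [7 9 7]
Step 3: flows [1->0,1->2] -> levels [8 7 8]
  -> period-2 cycle: step 3 state = step 1 state; never stabilizes
  -> state at step 30: (30-1) mod 2 = 1, same as step 2 -> [7 9 7]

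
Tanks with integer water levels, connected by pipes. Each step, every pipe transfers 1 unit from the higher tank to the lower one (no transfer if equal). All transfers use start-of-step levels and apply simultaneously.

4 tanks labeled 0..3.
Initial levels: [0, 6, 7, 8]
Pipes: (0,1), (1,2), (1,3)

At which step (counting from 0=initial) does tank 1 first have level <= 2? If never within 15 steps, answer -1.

Answer: -1

Derivation:
Step 1: flows [1->0,2->1,3->1] -> levels [1 7 6 7]
Step 2: flows [1->0,1->2,1=3] -> levels [2 5 7 7]
Step 3: flows [1->0,2->1,3->1] -> levels [3 6 6 6]
Step 4: flows [1->0,1=2,1=3] -> levels [4 5 6 6]
Step 5: flows [1->0,2->1,3->1] -> levels [5 6 5 5]
Step 6: flows [1->0,1->2,1->3] -> levels [6 3 6 6]
Step 7: flows [0->1,2->1,3->1] -> levels [5 6 5 5]
  -> period-2 cycle (repeats step 5); tank 1 never drops to <=2
Tank 1 never reaches <=2 within 15 steps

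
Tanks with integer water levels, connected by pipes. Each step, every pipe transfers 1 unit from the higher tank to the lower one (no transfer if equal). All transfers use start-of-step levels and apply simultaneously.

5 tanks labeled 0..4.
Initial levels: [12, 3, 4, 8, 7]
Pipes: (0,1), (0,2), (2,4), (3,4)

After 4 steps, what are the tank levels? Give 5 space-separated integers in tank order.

Step 1: flows [0->1,0->2,4->2,3->4] -> levels [10 4 6 7 7]
Step 2: flows [0->1,0->2,4->2,3=4] -> levels [8 5 8 7 6]
Step 3: flows [0->1,0=2,2->4,3->4] -> levels [7 6 7 6 8]
Step 4: flows [0->1,0=2,4->2,4->3] -> levels [6 7 8 7 6]

Answer: 6 7 8 7 6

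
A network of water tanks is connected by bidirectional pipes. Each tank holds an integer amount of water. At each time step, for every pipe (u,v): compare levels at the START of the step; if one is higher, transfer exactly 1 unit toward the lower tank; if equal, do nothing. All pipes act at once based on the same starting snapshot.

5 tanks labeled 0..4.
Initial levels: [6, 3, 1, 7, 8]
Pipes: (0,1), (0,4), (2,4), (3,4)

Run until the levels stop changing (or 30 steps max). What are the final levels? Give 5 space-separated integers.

Step 1: flows [0->1,4->0,4->2,4->3] -> levels [6 4 2 8 5]
Step 2: flows [0->1,0->4,4->2,3->4] -> levels [4 5 3 7 6]
Step 3: flows [1->0,4->0,4->2,3->4] -> levels [6 4 4 6 5]
Step 4: flows [0->1,0->4,4->2,3->4] -> levels [4 5 5 5 6]
Step 5: flows [1->0,4->0,4->2,4->3] -> levels [6 4 6 6 3]
Step 6: flows [0->1,0->4,2->4,3->4] -> levels [4 5 5 5 6]
  -> period-2 cycle: step 6 state = step 4 state; never stabilizes
  -> state at step 30: (30-4) mod 2 = 0, same as step 4 -> [4 5 5 5 6]

Answer: 4 5 5 5 6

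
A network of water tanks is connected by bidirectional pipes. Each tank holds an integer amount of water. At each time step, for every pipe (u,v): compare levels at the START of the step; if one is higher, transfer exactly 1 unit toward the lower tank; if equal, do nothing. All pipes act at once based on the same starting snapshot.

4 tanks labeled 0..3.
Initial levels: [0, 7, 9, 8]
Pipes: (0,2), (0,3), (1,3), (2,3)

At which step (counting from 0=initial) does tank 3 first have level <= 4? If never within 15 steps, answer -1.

Step 1: flows [2->0,3->0,3->1,2->3] -> levels [2 8 7 7]
Step 2: flows [2->0,3->0,1->3,2=3] -> levels [4 7 6 7]
Step 3: flows [2->0,3->0,1=3,3->2] -> levels [6 7 6 5]
Step 4: flows [0=2,0->3,1->3,2->3] -> levels [5 6 5 8]
Step 5: flows [0=2,3->0,3->1,3->2] -> levels [6 7 6 5]
  -> period-2 cycle (repeats step 3); tank 3 never drops to <=4
Tank 3 never reaches <=4 within 15 steps

Answer: -1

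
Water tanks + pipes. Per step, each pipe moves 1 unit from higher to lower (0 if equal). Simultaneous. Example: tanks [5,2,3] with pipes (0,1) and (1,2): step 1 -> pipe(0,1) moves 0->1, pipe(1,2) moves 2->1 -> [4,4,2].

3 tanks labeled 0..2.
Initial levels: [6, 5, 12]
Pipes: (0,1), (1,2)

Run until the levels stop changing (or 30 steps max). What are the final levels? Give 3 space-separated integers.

Step 1: flows [0->1,2->1] -> levels [5 7 11]
Step 2: flows [1->0,2->1] -> levels [6 7 10]
Step 3: flows [1->0,2->1] -> levels [7 7 9]
Step 4: flows [0=1,2->1] -> levels [7 8 8]
Step 5: flows [1->0,1=2] -> levels [8 7 8]
Step 6: flows [0->1,2->1] -> levels [7 9 7]
Step 7: flows [1->0,1->2] -> levels [8 7 8]
  -> period-2 cycle: step 7 state = step 5 state; never stabilizes
  -> state at step 30: (30-5) mod 2 = 1, same as step 6 -> [7 9 7]

Answer: 7 9 7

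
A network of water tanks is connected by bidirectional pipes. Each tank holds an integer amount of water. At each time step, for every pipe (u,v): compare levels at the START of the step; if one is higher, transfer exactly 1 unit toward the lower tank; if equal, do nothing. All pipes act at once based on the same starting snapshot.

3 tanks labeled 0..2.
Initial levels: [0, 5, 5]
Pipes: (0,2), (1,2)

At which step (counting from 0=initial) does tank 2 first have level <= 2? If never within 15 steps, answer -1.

Step 1: flows [2->0,1=2] -> levels [1 5 4]
Step 2: flows [2->0,1->2] -> levels [2 4 4]
Step 3: flows [2->0,1=2] -> levels [3 4 3]
Step 4: flows [0=2,1->2] -> levels [3 3 4]
Step 5: flows [2->0,2->1] -> levels [4 4 2]
Tank 2 first reaches <=2 at step 5

Answer: 5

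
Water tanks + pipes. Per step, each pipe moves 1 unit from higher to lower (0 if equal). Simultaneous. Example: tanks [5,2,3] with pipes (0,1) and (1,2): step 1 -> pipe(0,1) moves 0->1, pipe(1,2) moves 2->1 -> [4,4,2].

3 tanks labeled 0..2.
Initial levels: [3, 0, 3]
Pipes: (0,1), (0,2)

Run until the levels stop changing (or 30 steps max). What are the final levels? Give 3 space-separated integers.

Step 1: flows [0->1,0=2] -> levels [2 1 3]
Step 2: flows [0->1,2->0] -> levels [2 2 2]
Step 3: flows [0=1,0=2] -> levels [2 2 2]
  -> stable (no change)

Answer: 2 2 2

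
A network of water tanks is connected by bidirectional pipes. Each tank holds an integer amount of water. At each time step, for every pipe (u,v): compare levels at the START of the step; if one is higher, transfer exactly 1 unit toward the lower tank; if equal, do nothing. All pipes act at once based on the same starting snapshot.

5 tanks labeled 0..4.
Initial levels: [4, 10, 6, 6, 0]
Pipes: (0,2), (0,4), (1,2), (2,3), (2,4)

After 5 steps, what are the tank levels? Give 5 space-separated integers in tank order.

Answer: 5 7 4 5 5

Derivation:
Step 1: flows [2->0,0->4,1->2,2=3,2->4] -> levels [4 9 5 6 2]
Step 2: flows [2->0,0->4,1->2,3->2,2->4] -> levels [4 8 5 5 4]
Step 3: flows [2->0,0=4,1->2,2=3,2->4] -> levels [5 7 4 5 5]
Step 4: flows [0->2,0=4,1->2,3->2,4->2] -> levels [4 6 8 4 4]
Step 5: flows [2->0,0=4,2->1,2->3,2->4] -> levels [5 7 4 5 5]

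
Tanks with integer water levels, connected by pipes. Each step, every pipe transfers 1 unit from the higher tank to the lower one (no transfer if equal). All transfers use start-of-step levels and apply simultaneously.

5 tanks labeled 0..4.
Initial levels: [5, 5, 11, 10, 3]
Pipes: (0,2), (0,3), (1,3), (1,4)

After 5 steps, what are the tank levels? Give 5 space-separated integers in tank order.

Answer: 7 7 8 7 5

Derivation:
Step 1: flows [2->0,3->0,3->1,1->4] -> levels [7 5 10 8 4]
Step 2: flows [2->0,3->0,3->1,1->4] -> levels [9 5 9 6 5]
Step 3: flows [0=2,0->3,3->1,1=4] -> levels [8 6 9 6 5]
Step 4: flows [2->0,0->3,1=3,1->4] -> levels [8 5 8 7 6]
Step 5: flows [0=2,0->3,3->1,4->1] -> levels [7 7 8 7 5]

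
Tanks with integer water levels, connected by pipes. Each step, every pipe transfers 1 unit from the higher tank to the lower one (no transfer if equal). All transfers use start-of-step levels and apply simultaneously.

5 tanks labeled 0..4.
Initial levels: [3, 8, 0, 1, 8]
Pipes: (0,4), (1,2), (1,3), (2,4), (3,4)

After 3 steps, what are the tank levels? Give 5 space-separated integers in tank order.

Answer: 4 5 3 3 5

Derivation:
Step 1: flows [4->0,1->2,1->3,4->2,4->3] -> levels [4 6 2 3 5]
Step 2: flows [4->0,1->2,1->3,4->2,4->3] -> levels [5 4 4 5 2]
Step 3: flows [0->4,1=2,3->1,2->4,3->4] -> levels [4 5 3 3 5]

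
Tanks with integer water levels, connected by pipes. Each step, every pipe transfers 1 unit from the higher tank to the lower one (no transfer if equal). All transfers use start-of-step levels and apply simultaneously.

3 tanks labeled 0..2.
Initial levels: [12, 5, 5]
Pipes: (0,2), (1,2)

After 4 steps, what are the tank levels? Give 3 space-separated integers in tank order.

Step 1: flows [0->2,1=2] -> levels [11 5 6]
Step 2: flows [0->2,2->1] -> levels [10 6 6]
Step 3: flows [0->2,1=2] -> levels [9 6 7]
Step 4: flows [0->2,2->1] -> levels [8 7 7]

Answer: 8 7 7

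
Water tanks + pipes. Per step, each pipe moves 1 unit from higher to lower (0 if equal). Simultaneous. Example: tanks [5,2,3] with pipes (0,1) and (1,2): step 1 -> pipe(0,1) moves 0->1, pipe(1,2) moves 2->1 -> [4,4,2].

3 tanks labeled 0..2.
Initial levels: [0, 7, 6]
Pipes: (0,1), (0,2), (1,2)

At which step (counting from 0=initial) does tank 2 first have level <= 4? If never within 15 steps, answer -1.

Step 1: flows [1->0,2->0,1->2] -> levels [2 5 6]
Step 2: flows [1->0,2->0,2->1] -> levels [4 5 4]
Tank 2 first reaches <=4 at step 2

Answer: 2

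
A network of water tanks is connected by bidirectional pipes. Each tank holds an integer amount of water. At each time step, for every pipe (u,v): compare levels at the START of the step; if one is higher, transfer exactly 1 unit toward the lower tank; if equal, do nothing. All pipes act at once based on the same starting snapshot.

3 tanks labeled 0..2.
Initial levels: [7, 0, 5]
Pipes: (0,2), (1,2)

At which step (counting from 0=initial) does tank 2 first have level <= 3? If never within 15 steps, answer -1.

Answer: -1

Derivation:
Step 1: flows [0->2,2->1] -> levels [6 1 5]
Step 2: flows [0->2,2->1] -> levels [5 2 5]
Step 3: flows [0=2,2->1] -> levels [5 3 4]
Step 4: flows [0->2,2->1] -> levels [4 4 4]
Step 5: flows [0=2,1=2] -> levels [4 4 4]
  -> stable; tank 2 stays at 4 > 3
Tank 2 never reaches <=3 within 15 steps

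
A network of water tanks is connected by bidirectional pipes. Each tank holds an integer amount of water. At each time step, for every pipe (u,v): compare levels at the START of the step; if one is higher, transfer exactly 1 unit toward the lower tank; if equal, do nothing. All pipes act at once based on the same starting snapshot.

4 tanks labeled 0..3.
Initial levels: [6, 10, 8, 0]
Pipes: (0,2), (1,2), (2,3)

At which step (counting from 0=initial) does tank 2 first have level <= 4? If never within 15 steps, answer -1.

Answer: 6

Derivation:
Step 1: flows [2->0,1->2,2->3] -> levels [7 9 7 1]
Step 2: flows [0=2,1->2,2->3] -> levels [7 8 7 2]
Step 3: flows [0=2,1->2,2->3] -> levels [7 7 7 3]
Step 4: flows [0=2,1=2,2->3] -> levels [7 7 6 4]
Step 5: flows [0->2,1->2,2->3] -> levels [6 6 7 5]
Step 6: flows [2->0,2->1,2->3] -> levels [7 7 4 6]
Tank 2 first reaches <=4 at step 6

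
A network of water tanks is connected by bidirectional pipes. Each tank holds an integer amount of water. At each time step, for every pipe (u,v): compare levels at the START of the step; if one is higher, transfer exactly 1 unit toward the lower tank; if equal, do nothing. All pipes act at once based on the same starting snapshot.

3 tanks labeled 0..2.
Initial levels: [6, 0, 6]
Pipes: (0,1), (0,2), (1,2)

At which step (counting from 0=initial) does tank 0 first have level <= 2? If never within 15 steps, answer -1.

Answer: -1

Derivation:
Step 1: flows [0->1,0=2,2->1] -> levels [5 2 5]
Step 2: flows [0->1,0=2,2->1] -> levels [4 4 4]
Step 3: flows [0=1,0=2,1=2] -> levels [4 4 4]
  -> stable; tank 0 stays at 4 > 2
Tank 0 never reaches <=2 within 15 steps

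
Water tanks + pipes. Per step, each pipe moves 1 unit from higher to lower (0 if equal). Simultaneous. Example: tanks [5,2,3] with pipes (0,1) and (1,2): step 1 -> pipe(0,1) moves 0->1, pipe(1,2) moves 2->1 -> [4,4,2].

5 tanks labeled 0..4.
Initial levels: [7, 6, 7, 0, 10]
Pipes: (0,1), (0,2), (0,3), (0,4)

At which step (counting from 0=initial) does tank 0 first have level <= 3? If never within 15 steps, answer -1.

Step 1: flows [0->1,0=2,0->3,4->0] -> levels [6 7 7 1 9]
Step 2: flows [1->0,2->0,0->3,4->0] -> levels [8 6 6 2 8]
Step 3: flows [0->1,0->2,0->3,0=4] -> levels [5 7 7 3 8]
Step 4: flows [1->0,2->0,0->3,4->0] -> levels [7 6 6 4 7]
Step 5: flows [0->1,0->2,0->3,0=4] -> levels [4 7 7 5 7]
Step 6: flows [1->0,2->0,3->0,4->0] -> levels [8 6 6 4 6]
Step 7: flows [0->1,0->2,0->3,0->4] -> levels [4 7 7 5 7]
  -> period-2 cycle (repeats step 5); tank 0 never drops to <=3
Tank 0 never reaches <=3 within 15 steps

Answer: -1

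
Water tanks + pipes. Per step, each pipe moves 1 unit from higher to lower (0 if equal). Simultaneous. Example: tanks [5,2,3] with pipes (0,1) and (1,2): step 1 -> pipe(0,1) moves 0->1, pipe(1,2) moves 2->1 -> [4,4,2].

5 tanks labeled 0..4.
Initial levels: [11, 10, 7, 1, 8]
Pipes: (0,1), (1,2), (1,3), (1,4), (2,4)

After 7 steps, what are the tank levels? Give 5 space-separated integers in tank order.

Step 1: flows [0->1,1->2,1->3,1->4,4->2] -> levels [10 8 9 2 8]
Step 2: flows [0->1,2->1,1->3,1=4,2->4] -> levels [9 9 7 3 9]
Step 3: flows [0=1,1->2,1->3,1=4,4->2] -> levels [9 7 9 4 8]
Step 4: flows [0->1,2->1,1->3,4->1,2->4] -> levels [8 9 7 5 8]
Step 5: flows [1->0,1->2,1->3,1->4,4->2] -> levels [9 5 9 6 8]
Step 6: flows [0->1,2->1,3->1,4->1,2->4] -> levels [8 9 7 5 8]
  -> period-2 cycle: step 6 state = step 4 state
  -> state at step 7: (7-4) mod 2 = 1, same as step 5 -> [9 5 9 6 8]

Answer: 9 5 9 6 8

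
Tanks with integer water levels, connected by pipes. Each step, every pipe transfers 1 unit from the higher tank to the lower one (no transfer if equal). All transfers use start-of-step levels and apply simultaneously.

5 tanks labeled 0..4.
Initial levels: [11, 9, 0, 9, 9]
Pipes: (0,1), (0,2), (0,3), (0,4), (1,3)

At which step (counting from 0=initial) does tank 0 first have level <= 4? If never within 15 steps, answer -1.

Answer: -1

Derivation:
Step 1: flows [0->1,0->2,0->3,0->4,1=3] -> levels [7 10 1 10 10]
Step 2: flows [1->0,0->2,3->0,4->0,1=3] -> levels [9 9 2 9 9]
Step 3: flows [0=1,0->2,0=3,0=4,1=3] -> levels [8 9 3 9 9]
Step 4: flows [1->0,0->2,3->0,4->0,1=3] -> levels [10 8 4 8 8]
Step 5: flows [0->1,0->2,0->3,0->4,1=3] -> levels [6 9 5 9 9]
Step 6: flows [1->0,0->2,3->0,4->0,1=3] -> levels [8 8 6 8 8]
Step 7: flows [0=1,0->2,0=3,0=4,1=3] -> levels [7 8 7 8 8]
Step 8: flows [1->0,0=2,3->0,4->0,1=3] -> levels [10 7 7 7 7]
Step 9: flows [0->1,0->2,0->3,0->4,1=3] -> levels [6 8 8 8 8]
Step 10: flows [1->0,2->0,3->0,4->0,1=3] -> levels [10 7 7 7 7]
  -> period-2 cycle (repeats step 8); tank 0 never drops to <=4
Tank 0 never reaches <=4 within 15 steps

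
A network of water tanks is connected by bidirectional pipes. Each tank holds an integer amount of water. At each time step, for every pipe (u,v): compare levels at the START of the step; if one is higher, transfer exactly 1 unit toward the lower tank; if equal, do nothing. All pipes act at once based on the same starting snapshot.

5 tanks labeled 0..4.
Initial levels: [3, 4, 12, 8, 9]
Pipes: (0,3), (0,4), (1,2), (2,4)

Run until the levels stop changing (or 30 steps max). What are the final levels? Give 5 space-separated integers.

Step 1: flows [3->0,4->0,2->1,2->4] -> levels [5 5 10 7 9]
Step 2: flows [3->0,4->0,2->1,2->4] -> levels [7 6 8 6 9]
Step 3: flows [0->3,4->0,2->1,4->2] -> levels [7 7 8 7 7]
Step 4: flows [0=3,0=4,2->1,2->4] -> levels [7 8 6 7 8]
Step 5: flows [0=3,4->0,1->2,4->2] -> levels [8 7 8 7 6]
Step 6: flows [0->3,0->4,2->1,2->4] -> levels [6 8 6 8 8]
Step 7: flows [3->0,4->0,1->2,4->2] -> levels [8 7 8 7 6]
  -> period-2 cycle: step 7 state = step 5 state; never stabilizes
  -> state at step 30: (30-5) mod 2 = 1, same as step 6 -> [6 8 6 8 8]

Answer: 6 8 6 8 8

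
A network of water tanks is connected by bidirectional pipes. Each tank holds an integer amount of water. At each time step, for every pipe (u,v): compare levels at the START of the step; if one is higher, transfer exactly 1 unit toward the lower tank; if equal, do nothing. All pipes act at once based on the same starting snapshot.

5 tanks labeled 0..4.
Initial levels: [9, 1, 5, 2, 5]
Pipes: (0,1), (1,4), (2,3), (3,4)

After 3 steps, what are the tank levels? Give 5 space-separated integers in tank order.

Answer: 6 5 3 5 3

Derivation:
Step 1: flows [0->1,4->1,2->3,4->3] -> levels [8 3 4 4 3]
Step 2: flows [0->1,1=4,2=3,3->4] -> levels [7 4 4 3 4]
Step 3: flows [0->1,1=4,2->3,4->3] -> levels [6 5 3 5 3]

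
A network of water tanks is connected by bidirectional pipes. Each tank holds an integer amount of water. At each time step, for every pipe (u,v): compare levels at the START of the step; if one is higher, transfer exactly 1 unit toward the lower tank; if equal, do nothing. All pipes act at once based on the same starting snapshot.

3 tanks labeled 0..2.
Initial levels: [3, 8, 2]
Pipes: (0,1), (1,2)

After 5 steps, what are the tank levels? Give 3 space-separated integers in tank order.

Step 1: flows [1->0,1->2] -> levels [4 6 3]
Step 2: flows [1->0,1->2] -> levels [5 4 4]
Step 3: flows [0->1,1=2] -> levels [4 5 4]
Step 4: flows [1->0,1->2] -> levels [5 3 5]
Step 5: flows [0->1,2->1] -> levels [4 5 4]

Answer: 4 5 4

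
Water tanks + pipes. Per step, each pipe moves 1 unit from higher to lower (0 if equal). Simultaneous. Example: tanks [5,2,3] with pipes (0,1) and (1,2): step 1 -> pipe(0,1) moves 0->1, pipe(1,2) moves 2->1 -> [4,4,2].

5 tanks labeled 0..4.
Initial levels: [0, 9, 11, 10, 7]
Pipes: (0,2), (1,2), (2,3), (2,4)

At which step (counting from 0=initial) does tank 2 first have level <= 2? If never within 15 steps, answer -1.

Step 1: flows [2->0,2->1,2->3,2->4] -> levels [1 10 7 11 8]
Step 2: flows [2->0,1->2,3->2,4->2] -> levels [2 9 9 10 7]
Step 3: flows [2->0,1=2,3->2,2->4] -> levels [3 9 8 9 8]
Step 4: flows [2->0,1->2,3->2,2=4] -> levels [4 8 9 8 8]
Step 5: flows [2->0,2->1,2->3,2->4] -> levels [5 9 5 9 9]
Step 6: flows [0=2,1->2,3->2,4->2] -> levels [5 8 8 8 8]
Step 7: flows [2->0,1=2,2=3,2=4] -> levels [6 8 7 8 8]
Step 8: flows [2->0,1->2,3->2,4->2] -> levels [7 7 9 7 7]
Step 9: flows [2->0,2->1,2->3,2->4] -> levels [8 8 5 8 8]
Step 10: flows [0->2,1->2,3->2,4->2] -> levels [7 7 9 7 7]
  -> period-2 cycle (repeats step 8); tank 2 never drops to <=2
Tank 2 never reaches <=2 within 15 steps

Answer: -1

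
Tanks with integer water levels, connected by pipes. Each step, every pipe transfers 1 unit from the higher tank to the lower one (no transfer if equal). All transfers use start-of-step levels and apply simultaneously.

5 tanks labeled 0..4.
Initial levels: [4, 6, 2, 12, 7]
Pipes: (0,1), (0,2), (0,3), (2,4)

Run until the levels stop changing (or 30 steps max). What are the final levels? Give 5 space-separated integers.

Step 1: flows [1->0,0->2,3->0,4->2] -> levels [5 5 4 11 6]
Step 2: flows [0=1,0->2,3->0,4->2] -> levels [5 5 6 10 5]
Step 3: flows [0=1,2->0,3->0,2->4] -> levels [7 5 4 9 6]
Step 4: flows [0->1,0->2,3->0,4->2] -> levels [6 6 6 8 5]
Step 5: flows [0=1,0=2,3->0,2->4] -> levels [7 6 5 7 6]
Step 6: flows [0->1,0->2,0=3,4->2] -> levels [5 7 7 7 5]
Step 7: flows [1->0,2->0,3->0,2->4] -> levels [8 6 5 6 6]
Step 8: flows [0->1,0->2,0->3,4->2] -> levels [5 7 7 7 5]
  -> period-2 cycle: step 8 state = step 6 state; never stabilizes
  -> state at step 30: (30-6) mod 2 = 0, same as step 6 -> [5 7 7 7 5]

Answer: 5 7 7 7 5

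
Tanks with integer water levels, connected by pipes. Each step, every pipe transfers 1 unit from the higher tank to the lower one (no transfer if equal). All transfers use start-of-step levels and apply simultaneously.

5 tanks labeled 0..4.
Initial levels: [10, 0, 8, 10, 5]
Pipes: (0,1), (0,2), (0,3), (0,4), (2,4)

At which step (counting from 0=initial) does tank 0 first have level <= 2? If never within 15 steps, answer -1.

Answer: -1

Derivation:
Step 1: flows [0->1,0->2,0=3,0->4,2->4] -> levels [7 1 8 10 7]
Step 2: flows [0->1,2->0,3->0,0=4,2->4] -> levels [8 2 6 9 8]
Step 3: flows [0->1,0->2,3->0,0=4,4->2] -> levels [7 3 8 8 7]
Step 4: flows [0->1,2->0,3->0,0=4,2->4] -> levels [8 4 6 7 8]
Step 5: flows [0->1,0->2,0->3,0=4,4->2] -> levels [5 5 8 8 7]
Step 6: flows [0=1,2->0,3->0,4->0,2->4] -> levels [8 5 6 7 7]
Step 7: flows [0->1,0->2,0->3,0->4,4->2] -> levels [4 6 8 8 7]
Step 8: flows [1->0,2->0,3->0,4->0,2->4] -> levels [8 5 6 7 7]
  -> period-2 cycle (repeats step 6); tank 0 never drops to <=2
Tank 0 never reaches <=2 within 15 steps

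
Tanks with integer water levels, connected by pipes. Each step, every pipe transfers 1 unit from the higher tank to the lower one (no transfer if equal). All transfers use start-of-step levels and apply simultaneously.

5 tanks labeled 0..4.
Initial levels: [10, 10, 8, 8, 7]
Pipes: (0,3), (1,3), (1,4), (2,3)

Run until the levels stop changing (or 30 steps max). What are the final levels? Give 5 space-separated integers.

Step 1: flows [0->3,1->3,1->4,2=3] -> levels [9 8 8 10 8]
Step 2: flows [3->0,3->1,1=4,3->2] -> levels [10 9 9 7 8]
Step 3: flows [0->3,1->3,1->4,2->3] -> levels [9 7 8 10 9]
Step 4: flows [3->0,3->1,4->1,3->2] -> levels [10 9 9 7 8]
  -> period-2 cycle: step 4 state = step 2 state; never stabilizes
  -> state at step 30: (30-2) mod 2 = 0, same as step 2 -> [10 9 9 7 8]

Answer: 10 9 9 7 8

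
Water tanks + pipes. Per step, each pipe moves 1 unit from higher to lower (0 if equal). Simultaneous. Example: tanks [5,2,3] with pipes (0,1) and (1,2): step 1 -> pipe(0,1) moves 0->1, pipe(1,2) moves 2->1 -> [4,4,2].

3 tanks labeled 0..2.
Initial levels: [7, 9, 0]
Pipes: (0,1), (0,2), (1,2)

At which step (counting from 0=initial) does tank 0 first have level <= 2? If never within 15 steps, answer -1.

Step 1: flows [1->0,0->2,1->2] -> levels [7 7 2]
Step 2: flows [0=1,0->2,1->2] -> levels [6 6 4]
Step 3: flows [0=1,0->2,1->2] -> levels [5 5 6]
Step 4: flows [0=1,2->0,2->1] -> levels [6 6 4]
  -> period-2 cycle (repeats step 2); tank 0 never drops to <=2
Tank 0 never reaches <=2 within 15 steps

Answer: -1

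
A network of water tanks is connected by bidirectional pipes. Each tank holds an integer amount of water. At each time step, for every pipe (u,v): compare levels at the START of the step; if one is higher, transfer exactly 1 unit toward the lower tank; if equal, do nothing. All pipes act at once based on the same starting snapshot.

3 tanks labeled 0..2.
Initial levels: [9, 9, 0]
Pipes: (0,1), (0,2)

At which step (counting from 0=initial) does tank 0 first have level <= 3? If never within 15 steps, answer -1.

Step 1: flows [0=1,0->2] -> levels [8 9 1]
Step 2: flows [1->0,0->2] -> levels [8 8 2]
Step 3: flows [0=1,0->2] -> levels [7 8 3]
Step 4: flows [1->0,0->2] -> levels [7 7 4]
Step 5: flows [0=1,0->2] -> levels [6 7 5]
Step 6: flows [1->0,0->2] -> levels [6 6 6]
Step 7: flows [0=1,0=2] -> levels [6 6 6]
  -> stable; tank 0 stays at 6 > 3
Tank 0 never reaches <=3 within 15 steps

Answer: -1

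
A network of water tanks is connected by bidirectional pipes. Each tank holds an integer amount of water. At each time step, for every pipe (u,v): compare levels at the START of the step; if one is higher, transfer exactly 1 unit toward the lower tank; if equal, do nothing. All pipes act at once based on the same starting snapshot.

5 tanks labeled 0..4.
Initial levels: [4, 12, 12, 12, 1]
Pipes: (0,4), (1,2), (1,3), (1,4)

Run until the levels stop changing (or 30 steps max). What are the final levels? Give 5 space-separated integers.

Step 1: flows [0->4,1=2,1=3,1->4] -> levels [3 11 12 12 3]
Step 2: flows [0=4,2->1,3->1,1->4] -> levels [3 12 11 11 4]
Step 3: flows [4->0,1->2,1->3,1->4] -> levels [4 9 12 12 4]
Step 4: flows [0=4,2->1,3->1,1->4] -> levels [4 10 11 11 5]
Step 5: flows [4->0,2->1,3->1,1->4] -> levels [5 11 10 10 5]
Step 6: flows [0=4,1->2,1->3,1->4] -> levels [5 8 11 11 6]
Step 7: flows [4->0,2->1,3->1,1->4] -> levels [6 9 10 10 6]
Step 8: flows [0=4,2->1,3->1,1->4] -> levels [6 10 9 9 7]
Step 9: flows [4->0,1->2,1->3,1->4] -> levels [7 7 10 10 7]
Step 10: flows [0=4,2->1,3->1,1=4] -> levels [7 9 9 9 7]
Step 11: flows [0=4,1=2,1=3,1->4] -> levels [7 8 9 9 8]
Step 12: flows [4->0,2->1,3->1,1=4] -> levels [8 10 8 8 7]
Step 13: flows [0->4,1->2,1->3,1->4] -> levels [7 7 9 9 9]
Step 14: flows [4->0,2->1,3->1,4->1] -> levels [8 10 8 8 7]
  -> period-2 cycle: step 14 state = step 12 state; never stabilizes
  -> state at step 30: (30-12) mod 2 = 0, same as step 12 -> [8 10 8 8 7]

Answer: 8 10 8 8 7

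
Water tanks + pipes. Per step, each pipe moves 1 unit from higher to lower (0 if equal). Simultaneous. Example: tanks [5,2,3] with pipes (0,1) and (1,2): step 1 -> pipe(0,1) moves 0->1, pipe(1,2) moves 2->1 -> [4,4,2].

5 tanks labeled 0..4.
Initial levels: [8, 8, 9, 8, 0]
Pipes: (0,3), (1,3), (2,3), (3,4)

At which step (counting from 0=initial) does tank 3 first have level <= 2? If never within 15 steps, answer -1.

Answer: -1

Derivation:
Step 1: flows [0=3,1=3,2->3,3->4] -> levels [8 8 8 8 1]
Step 2: flows [0=3,1=3,2=3,3->4] -> levels [8 8 8 7 2]
Step 3: flows [0->3,1->3,2->3,3->4] -> levels [7 7 7 9 3]
Step 4: flows [3->0,3->1,3->2,3->4] -> levels [8 8 8 5 4]
Step 5: flows [0->3,1->3,2->3,3->4] -> levels [7 7 7 7 5]
Step 6: flows [0=3,1=3,2=3,3->4] -> levels [7 7 7 6 6]
Step 7: flows [0->3,1->3,2->3,3=4] -> levels [6 6 6 9 6]
Step 8: flows [3->0,3->1,3->2,3->4] -> levels [7 7 7 5 7]
Step 9: flows [0->3,1->3,2->3,4->3] -> levels [6 6 6 9 6]
  -> period-2 cycle (repeats step 7); tank 3 never drops to <=2
Tank 3 never reaches <=2 within 15 steps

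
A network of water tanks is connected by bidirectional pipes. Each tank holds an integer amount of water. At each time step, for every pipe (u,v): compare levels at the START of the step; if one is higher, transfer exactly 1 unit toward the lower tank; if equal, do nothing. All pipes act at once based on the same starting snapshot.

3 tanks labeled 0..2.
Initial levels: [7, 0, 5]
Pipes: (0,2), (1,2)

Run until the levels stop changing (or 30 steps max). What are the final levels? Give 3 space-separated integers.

Answer: 4 4 4

Derivation:
Step 1: flows [0->2,2->1] -> levels [6 1 5]
Step 2: flows [0->2,2->1] -> levels [5 2 5]
Step 3: flows [0=2,2->1] -> levels [5 3 4]
Step 4: flows [0->2,2->1] -> levels [4 4 4]
Step 5: flows [0=2,1=2] -> levels [4 4 4]
  -> stable (no change)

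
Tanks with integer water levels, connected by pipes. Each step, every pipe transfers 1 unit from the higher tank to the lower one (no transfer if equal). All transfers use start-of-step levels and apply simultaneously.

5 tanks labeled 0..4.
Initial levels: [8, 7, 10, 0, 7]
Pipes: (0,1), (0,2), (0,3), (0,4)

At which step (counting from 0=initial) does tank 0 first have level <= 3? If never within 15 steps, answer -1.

Answer: -1

Derivation:
Step 1: flows [0->1,2->0,0->3,0->4] -> levels [6 8 9 1 8]
Step 2: flows [1->0,2->0,0->3,4->0] -> levels [8 7 8 2 7]
Step 3: flows [0->1,0=2,0->3,0->4] -> levels [5 8 8 3 8]
Step 4: flows [1->0,2->0,0->3,4->0] -> levels [7 7 7 4 7]
Step 5: flows [0=1,0=2,0->3,0=4] -> levels [6 7 7 5 7]
Step 6: flows [1->0,2->0,0->3,4->0] -> levels [8 6 6 6 6]
Step 7: flows [0->1,0->2,0->3,0->4] -> levels [4 7 7 7 7]
Step 8: flows [1->0,2->0,3->0,4->0] -> levels [8 6 6 6 6]
  -> period-2 cycle (repeats step 6); tank 0 never drops to <=3
Tank 0 never reaches <=3 within 15 steps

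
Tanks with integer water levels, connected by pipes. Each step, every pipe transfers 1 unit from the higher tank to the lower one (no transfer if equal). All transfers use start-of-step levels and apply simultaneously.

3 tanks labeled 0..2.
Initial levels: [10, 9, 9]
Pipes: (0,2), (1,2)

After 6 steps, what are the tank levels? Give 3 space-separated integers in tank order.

Step 1: flows [0->2,1=2] -> levels [9 9 10]
Step 2: flows [2->0,2->1] -> levels [10 10 8]
Step 3: flows [0->2,1->2] -> levels [9 9 10]
  -> period-2 cycle: step 3 state = step 1 state
  -> state at step 6: (6-1) mod 2 = 1, same as step 2 -> [10 10 8]

Answer: 10 10 8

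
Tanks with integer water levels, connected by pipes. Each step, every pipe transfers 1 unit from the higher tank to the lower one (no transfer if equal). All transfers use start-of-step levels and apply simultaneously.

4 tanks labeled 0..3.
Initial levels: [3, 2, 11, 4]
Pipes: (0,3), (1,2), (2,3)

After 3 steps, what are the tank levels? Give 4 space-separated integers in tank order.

Answer: 5 5 5 5

Derivation:
Step 1: flows [3->0,2->1,2->3] -> levels [4 3 9 4]
Step 2: flows [0=3,2->1,2->3] -> levels [4 4 7 5]
Step 3: flows [3->0,2->1,2->3] -> levels [5 5 5 5]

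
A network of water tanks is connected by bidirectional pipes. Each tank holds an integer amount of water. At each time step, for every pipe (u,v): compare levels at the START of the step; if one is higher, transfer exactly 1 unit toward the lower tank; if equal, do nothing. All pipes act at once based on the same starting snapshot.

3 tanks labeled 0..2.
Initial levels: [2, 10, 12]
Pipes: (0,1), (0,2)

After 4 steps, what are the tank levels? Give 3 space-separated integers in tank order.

Step 1: flows [1->0,2->0] -> levels [4 9 11]
Step 2: flows [1->0,2->0] -> levels [6 8 10]
Step 3: flows [1->0,2->0] -> levels [8 7 9]
Step 4: flows [0->1,2->0] -> levels [8 8 8]

Answer: 8 8 8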